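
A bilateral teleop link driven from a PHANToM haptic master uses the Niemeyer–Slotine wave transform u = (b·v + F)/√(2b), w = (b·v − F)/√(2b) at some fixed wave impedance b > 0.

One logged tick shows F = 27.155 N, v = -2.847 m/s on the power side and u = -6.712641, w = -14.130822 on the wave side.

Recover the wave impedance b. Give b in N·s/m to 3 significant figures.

u + w = -20.843463;  u + w = √(2b)·v, so √(2b) = -20.843463/(-2.847) = 7.321202.
b = (√(2b))²/2 = 53.600003/2 = 26.800002.
(Check via u − w = 2F/√(2b): u − w = 7.418181, 2F/√(2b) = 7.418180.)

b = 26.8 N·s/m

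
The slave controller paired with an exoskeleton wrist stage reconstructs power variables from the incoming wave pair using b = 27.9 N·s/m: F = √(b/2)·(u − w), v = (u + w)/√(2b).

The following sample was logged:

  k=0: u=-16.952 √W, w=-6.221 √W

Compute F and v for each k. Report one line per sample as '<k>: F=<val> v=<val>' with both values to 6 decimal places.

k=0: u−w=-10.731000, u+w=-23.173000; √(b/2)=3.734970, √(2b)=7.469940; F=3.734970×(-10.731)=-40.079962, v=-23.173000/7.469940=-3.102167

0: F=-40.079962 v=-3.102167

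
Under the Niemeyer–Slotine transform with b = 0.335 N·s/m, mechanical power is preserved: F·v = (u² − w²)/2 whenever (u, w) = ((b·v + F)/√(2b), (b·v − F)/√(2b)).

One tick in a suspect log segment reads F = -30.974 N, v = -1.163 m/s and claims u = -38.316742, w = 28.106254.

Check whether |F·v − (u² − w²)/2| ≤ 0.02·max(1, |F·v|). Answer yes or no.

no

F·v = (-30.974)×(-1.163) = 36.022762 W.
(u² − w²)/2 = (1468.172717 − 789.961514)/2 = 339.105602 W.
|Δ| = 303.082840;  2% of max(1, |F·v|) = 0.720455.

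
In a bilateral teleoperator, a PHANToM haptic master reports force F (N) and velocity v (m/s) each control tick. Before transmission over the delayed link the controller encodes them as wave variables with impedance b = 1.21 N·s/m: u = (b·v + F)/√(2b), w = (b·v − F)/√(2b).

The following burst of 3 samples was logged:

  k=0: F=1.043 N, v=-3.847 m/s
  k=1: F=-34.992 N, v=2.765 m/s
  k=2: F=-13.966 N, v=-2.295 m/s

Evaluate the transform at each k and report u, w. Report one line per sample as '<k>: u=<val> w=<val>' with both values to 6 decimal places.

k=0: b·v=1.21×(-3.847)=-4.654870; √(2b)=1.555635; u=(-4.654870+1.043)/1.555635=-2.321798, w=(-4.654870−1.043)/1.555635=-3.662730
k=1: b·v=1.21×2.765=3.345650; √(2b)=1.555635; u=(3.345650+(-34.992))/1.555635=-20.343044, w=(3.345650−(-34.992))/1.555635=24.644375
k=2: b·v=1.21×(-2.295)=-2.776950; √(2b)=1.555635; u=(-2.776950+(-13.966))/1.555635=-10.762776, w=(-2.776950−(-13.966))/1.555635=7.192594

0: u=-2.321798 w=-3.662730
1: u=-20.343044 w=24.644375
2: u=-10.762776 w=7.192594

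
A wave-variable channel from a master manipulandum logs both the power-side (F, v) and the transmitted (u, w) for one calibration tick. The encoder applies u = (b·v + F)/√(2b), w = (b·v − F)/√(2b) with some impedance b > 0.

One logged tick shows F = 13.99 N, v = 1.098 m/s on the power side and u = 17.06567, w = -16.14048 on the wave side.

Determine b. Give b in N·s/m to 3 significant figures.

u + w = 0.92519;  u + w = √(2b)·v, so √(2b) = 0.92519/1.098 = 0.84261.
b = (√(2b))²/2 = 0.71000/2 = 0.35500.
(Check via u − w = 2F/√(2b): u − w = 33.20615, 2F/√(2b) = 33.20620.)

b = 0.355 N·s/m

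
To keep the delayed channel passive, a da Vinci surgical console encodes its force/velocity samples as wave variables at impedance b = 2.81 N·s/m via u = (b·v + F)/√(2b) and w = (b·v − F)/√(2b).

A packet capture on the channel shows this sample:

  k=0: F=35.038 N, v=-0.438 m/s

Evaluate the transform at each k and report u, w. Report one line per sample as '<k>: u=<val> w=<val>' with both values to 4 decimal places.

0: u=14.2607 w=-15.2991

k=0: b·v=2.81×(-0.438)=-1.2308; √(2b)=2.3707; u=(-1.2308+35.038)/2.3707=14.2607, w=(-1.2308−35.038)/2.3707=-15.2991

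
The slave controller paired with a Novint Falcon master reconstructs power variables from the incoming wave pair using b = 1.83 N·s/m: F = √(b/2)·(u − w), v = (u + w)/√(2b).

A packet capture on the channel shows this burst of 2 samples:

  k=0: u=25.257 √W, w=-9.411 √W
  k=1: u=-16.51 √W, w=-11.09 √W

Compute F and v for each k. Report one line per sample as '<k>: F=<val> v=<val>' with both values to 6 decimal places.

0: F=33.161895 v=8.282837
1: F=-5.184535 v=-14.426751

k=0: u−w=34.668000, u+w=15.846000; √(b/2)=0.956556, √(2b)=1.913113; F=0.956556×34.668=33.161895, v=15.846000/1.913113=8.282837
k=1: u−w=-5.420000, u+w=-27.600000; √(b/2)=0.956556, √(2b)=1.913113; F=0.956556×(-5.42)=-5.184535, v=-27.600000/1.913113=-14.426751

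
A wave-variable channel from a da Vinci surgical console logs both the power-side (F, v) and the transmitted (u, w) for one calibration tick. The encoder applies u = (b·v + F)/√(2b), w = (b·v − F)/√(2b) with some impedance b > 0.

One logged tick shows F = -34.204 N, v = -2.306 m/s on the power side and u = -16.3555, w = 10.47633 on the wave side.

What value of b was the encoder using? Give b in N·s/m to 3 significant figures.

u + w = -5.8792;  u + w = √(2b)·v, so √(2b) = -5.8792/(-2.306) = 2.5495.
b = (√(2b))²/2 = 6.5000/2 = 3.2500.
(Check via u − w = 2F/√(2b): u − w = -26.8318, 2F/√(2b) = -26.8318.)

b = 3.25 N·s/m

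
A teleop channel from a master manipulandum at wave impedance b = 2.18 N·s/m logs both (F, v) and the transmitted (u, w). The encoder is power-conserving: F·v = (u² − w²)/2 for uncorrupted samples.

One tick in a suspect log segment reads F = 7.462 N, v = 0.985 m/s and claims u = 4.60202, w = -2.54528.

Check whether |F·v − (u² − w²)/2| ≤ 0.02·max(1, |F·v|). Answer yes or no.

F·v = 7.462×0.985 = 7.350070 W.
(u² − w²)/2 = (21.178588 − 6.478450)/2 = 7.350069 W.
|Δ| = 0.000001;  2% of max(1, |F·v|) = 0.147001.

yes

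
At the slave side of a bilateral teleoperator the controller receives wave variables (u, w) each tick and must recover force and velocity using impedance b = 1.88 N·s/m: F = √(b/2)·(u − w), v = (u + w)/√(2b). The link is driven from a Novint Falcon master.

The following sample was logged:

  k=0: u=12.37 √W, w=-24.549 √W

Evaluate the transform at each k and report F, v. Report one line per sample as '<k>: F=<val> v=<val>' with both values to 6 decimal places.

k=0: u−w=36.919000, u+w=-12.179000; √(b/2)=0.969536, √(2b)=1.939072; F=0.969536×36.919=35.794299, v=-12.179000/1.939072=-6.280840

0: F=35.794299 v=-6.280840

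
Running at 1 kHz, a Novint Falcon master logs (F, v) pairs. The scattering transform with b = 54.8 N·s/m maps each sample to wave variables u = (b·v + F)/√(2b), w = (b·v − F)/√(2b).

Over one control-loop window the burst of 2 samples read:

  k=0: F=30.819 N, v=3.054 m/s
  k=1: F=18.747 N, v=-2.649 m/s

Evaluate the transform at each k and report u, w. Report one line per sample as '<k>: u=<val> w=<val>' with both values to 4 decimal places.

k=0: b·v=54.8×3.054=167.3592; √(2b)=10.4690; u=(167.3592+30.819)/10.4690=18.9300, w=(167.3592−30.819)/10.4690=13.0423
k=1: b·v=54.8×(-2.649)=-145.1652; √(2b)=10.4690; u=(-145.1652+18.747)/10.4690=-12.0755, w=(-145.1652−18.747)/10.4690=-15.6569

0: u=18.9300 w=13.0423
1: u=-12.0755 w=-15.6569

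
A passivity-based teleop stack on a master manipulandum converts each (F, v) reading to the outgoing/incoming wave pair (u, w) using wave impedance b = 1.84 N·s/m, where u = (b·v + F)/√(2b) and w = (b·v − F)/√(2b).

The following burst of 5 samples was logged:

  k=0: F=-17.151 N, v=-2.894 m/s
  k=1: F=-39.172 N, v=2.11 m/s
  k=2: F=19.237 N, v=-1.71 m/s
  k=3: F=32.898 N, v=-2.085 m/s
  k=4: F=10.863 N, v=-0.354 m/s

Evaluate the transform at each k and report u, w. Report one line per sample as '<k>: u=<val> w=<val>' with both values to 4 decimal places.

k=0: b·v=1.84×(-2.894)=-5.3250; √(2b)=1.9183; u=(-5.3250+(-17.151))/1.9183=-11.7164, w=(-5.3250−(-17.151))/1.9183=6.1647
k=1: b·v=1.84×2.11=3.8824; √(2b)=1.9183; u=(3.8824+(-39.172))/1.9183=-18.3960, w=(3.8824−(-39.172))/1.9183=22.4437
k=2: b·v=1.84×(-1.71)=-3.1464; √(2b)=1.9183; u=(-3.1464+19.237)/1.9183=8.3878, w=(-3.1464−19.237)/1.9183=-11.6682
k=3: b·v=1.84×(-2.085)=-3.8364; √(2b)=1.9183; u=(-3.8364+32.898)/1.9183=15.1494, w=(-3.8364−32.898)/1.9183=-19.1491
k=4: b·v=1.84×(-0.354)=-0.6514; √(2b)=1.9183; u=(-0.6514+10.863)/1.9183=5.3232, w=(-0.6514−10.863)/1.9183=-6.0023

0: u=-11.7164 w=6.1647
1: u=-18.3960 w=22.4437
2: u=8.3878 w=-11.6682
3: u=15.1494 w=-19.1491
4: u=5.3232 w=-6.0023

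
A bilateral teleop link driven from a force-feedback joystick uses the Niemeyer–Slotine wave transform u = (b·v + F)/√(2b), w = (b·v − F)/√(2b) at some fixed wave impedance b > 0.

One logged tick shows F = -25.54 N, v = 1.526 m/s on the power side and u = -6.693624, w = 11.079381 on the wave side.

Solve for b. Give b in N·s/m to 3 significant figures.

b = 4.13 N·s/m

u + w = 4.385757;  u + w = √(2b)·v, so √(2b) = 4.385757/1.526 = 2.874022.
b = (√(2b))²/2 = 8.260000/2 = 4.130000.
(Check via u − w = 2F/√(2b): u − w = -17.773005, 2F/√(2b) = -17.773005.)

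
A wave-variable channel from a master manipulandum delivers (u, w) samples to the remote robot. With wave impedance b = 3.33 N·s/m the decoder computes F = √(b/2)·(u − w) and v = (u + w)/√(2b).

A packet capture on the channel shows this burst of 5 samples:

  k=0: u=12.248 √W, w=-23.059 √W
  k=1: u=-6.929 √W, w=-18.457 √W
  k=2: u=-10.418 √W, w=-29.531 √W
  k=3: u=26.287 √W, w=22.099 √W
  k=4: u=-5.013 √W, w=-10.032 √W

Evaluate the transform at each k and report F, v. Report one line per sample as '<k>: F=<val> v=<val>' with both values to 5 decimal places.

0: F=45.55834 v=-4.18918
1: F=14.87514 v=-9.83688
2: F=24.66244 v=-15.47992
3: F=5.40398 v=18.74919
4: F=6.47626 v=-5.82982

k=0: u−w=35.30700, u+w=-10.81100; √(b/2)=1.29035, √(2b)=2.58070; F=1.29035×35.307=45.55834, v=-10.81100/2.58070=-4.18918
k=1: u−w=11.52800, u+w=-25.38600; √(b/2)=1.29035, √(2b)=2.58070; F=1.29035×11.528=14.87514, v=-25.38600/2.58070=-9.83688
k=2: u−w=19.11300, u+w=-39.94900; √(b/2)=1.29035, √(2b)=2.58070; F=1.29035×19.113=24.66244, v=-39.94900/2.58070=-15.47992
k=3: u−w=4.18800, u+w=48.38600; √(b/2)=1.29035, √(2b)=2.58070; F=1.29035×4.188=5.40398, v=48.38600/2.58070=18.74919
k=4: u−w=5.01900, u+w=-15.04500; √(b/2)=1.29035, √(2b)=2.58070; F=1.29035×5.019=6.47626, v=-15.04500/2.58070=-5.82982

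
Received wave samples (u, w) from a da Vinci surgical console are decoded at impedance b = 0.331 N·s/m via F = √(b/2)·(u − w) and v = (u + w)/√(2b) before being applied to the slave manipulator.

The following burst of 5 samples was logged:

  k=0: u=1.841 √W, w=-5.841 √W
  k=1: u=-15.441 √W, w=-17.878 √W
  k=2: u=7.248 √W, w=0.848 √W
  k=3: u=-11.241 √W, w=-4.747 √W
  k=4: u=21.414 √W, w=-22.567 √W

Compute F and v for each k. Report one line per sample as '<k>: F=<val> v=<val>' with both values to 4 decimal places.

k=0: u−w=7.6820, u+w=-4.0000; √(b/2)=0.4068, √(2b)=0.8136; F=0.4068×7.682=3.1252, v=-4.0000/0.8136=-4.9162
k=1: u−w=2.4370, u+w=-33.3190; √(b/2)=0.4068, √(2b)=0.8136; F=0.4068×2.437=0.9914, v=-33.3190/0.8136=-40.9509
k=2: u−w=6.4000, u+w=8.0960; √(b/2)=0.4068, √(2b)=0.8136; F=0.4068×6.4=2.6036, v=8.0960/0.8136=9.9504
k=3: u−w=-6.4940, u+w=-15.9880; √(b/2)=0.4068, √(2b)=0.8136; F=0.4068×(-6.494)=-2.6419, v=-15.9880/0.8136=-19.6501
k=4: u−w=43.9810, u+w=-1.1530; √(b/2)=0.4068, √(2b)=0.8136; F=0.4068×43.981=17.8922, v=-1.1530/0.8136=-1.4171

0: F=3.1252 v=-4.9162
1: F=0.9914 v=-40.9509
2: F=2.6036 v=9.9504
3: F=-2.6419 v=-19.6501
4: F=17.8922 v=-1.4171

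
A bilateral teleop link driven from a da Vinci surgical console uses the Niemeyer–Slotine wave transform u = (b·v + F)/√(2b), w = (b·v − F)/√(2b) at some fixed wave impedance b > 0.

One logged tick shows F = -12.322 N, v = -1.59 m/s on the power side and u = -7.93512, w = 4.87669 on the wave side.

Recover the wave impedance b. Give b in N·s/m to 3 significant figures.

b = 1.85 N·s/m

u + w = -3.0584;  u + w = √(2b)·v, so √(2b) = -3.0584/(-1.59) = 1.9235.
b = (√(2b))²/2 = 3.7000/2 = 1.8500.
(Check via u − w = 2F/√(2b): u − w = -12.8118, 2F/√(2b) = -12.8118.)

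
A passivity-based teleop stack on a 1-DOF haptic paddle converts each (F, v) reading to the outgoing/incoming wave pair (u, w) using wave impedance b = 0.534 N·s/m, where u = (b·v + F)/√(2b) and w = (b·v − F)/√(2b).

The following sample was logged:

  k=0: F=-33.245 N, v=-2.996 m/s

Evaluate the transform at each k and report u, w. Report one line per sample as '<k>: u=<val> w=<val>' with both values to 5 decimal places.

k=0: b·v=0.534×(-2.996)=-1.59986; √(2b)=1.03344; u=(-1.59986+(-33.245))/1.03344=-33.71733, w=(-1.59986−(-33.245))/1.03344=30.62114

0: u=-33.71733 w=30.62114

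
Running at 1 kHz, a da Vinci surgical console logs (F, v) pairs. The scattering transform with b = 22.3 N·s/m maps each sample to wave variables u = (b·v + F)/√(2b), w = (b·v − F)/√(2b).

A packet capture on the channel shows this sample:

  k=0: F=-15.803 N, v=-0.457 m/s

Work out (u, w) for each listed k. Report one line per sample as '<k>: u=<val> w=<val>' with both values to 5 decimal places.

0: u=-3.89231 w=0.84032

k=0: b·v=22.3×(-0.457)=-10.19110; √(2b)=6.67832; u=(-10.19110+(-15.803))/6.67832=-3.89231, w=(-10.19110−(-15.803))/6.67832=0.84032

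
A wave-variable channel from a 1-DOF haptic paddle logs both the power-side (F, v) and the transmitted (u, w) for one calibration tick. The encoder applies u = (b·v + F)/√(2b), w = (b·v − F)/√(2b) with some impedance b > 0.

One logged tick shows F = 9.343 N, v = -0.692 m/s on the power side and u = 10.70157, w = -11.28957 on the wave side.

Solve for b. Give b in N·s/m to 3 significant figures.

u + w = -0.58800;  u + w = √(2b)·v, so √(2b) = -0.58800/(-0.692) = 0.84971.
b = (√(2b))²/2 = 0.72201/2 = 0.36100.
(Check via u − w = 2F/√(2b): u − w = 21.99114, 2F/√(2b) = 21.99101.)

b = 0.361 N·s/m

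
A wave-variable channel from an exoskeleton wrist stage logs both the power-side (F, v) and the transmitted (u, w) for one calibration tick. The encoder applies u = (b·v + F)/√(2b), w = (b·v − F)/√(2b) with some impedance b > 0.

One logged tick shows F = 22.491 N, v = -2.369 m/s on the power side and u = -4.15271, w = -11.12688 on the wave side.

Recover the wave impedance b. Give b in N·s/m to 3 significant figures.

b = 20.8 N·s/m

u + w = -15.27959;  u + w = √(2b)·v, so √(2b) = -15.27959/(-2.369) = 6.44981.
b = (√(2b))²/2 = 41.60000/2 = 20.80000.
(Check via u − w = 2F/√(2b): u − w = 6.97417, 2F/√(2b) = 6.97416.)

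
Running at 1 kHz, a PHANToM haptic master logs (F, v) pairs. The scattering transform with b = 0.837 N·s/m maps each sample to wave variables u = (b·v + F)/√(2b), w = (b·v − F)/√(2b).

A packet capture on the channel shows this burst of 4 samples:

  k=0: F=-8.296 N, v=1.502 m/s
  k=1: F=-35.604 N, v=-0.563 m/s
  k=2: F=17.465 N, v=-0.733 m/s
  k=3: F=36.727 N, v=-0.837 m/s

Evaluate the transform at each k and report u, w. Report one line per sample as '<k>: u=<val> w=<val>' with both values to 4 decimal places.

k=0: b·v=0.837×1.502=1.2572; √(2b)=1.2938; u=(1.2572+(-8.296))/1.2938=-5.4403, w=(1.2572−(-8.296))/1.2938=7.3836
k=1: b·v=0.837×(-0.563)=-0.4712; √(2b)=1.2938; u=(-0.4712+(-35.604))/1.2938=-27.8825, w=(-0.4712−(-35.604))/1.2938=27.1541
k=2: b·v=0.837×(-0.733)=-0.6135; √(2b)=1.2938; u=(-0.6135+17.465)/1.2938=13.0245, w=(-0.6135−17.465)/1.2938=-13.9729
k=3: b·v=0.837×(-0.837)=-0.7006; √(2b)=1.2938; u=(-0.7006+36.727)/1.2938=27.8448, w=(-0.7006−36.727)/1.2938=-28.9277

0: u=-5.4403 w=7.3836
1: u=-27.8825 w=27.1541
2: u=13.0245 w=-13.9729
3: u=27.8448 w=-28.9277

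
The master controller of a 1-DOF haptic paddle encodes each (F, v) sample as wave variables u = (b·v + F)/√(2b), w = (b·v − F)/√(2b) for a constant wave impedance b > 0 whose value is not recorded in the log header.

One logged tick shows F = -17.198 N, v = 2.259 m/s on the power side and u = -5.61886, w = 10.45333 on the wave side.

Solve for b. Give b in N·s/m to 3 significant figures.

b = 2.29 N·s/m

u + w = 4.83447;  u + w = √(2b)·v, so √(2b) = 4.83447/2.259 = 2.14009.
b = (√(2b))²/2 = 4.58000/2 = 2.29000.
(Check via u − w = 2F/√(2b): u − w = -16.07219, 2F/√(2b) = -16.07220.)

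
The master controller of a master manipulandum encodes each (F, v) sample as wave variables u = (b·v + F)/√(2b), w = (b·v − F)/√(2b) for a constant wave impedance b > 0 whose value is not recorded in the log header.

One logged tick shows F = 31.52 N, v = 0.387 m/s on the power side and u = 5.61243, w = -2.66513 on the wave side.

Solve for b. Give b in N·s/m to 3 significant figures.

b = 29 N·s/m

u + w = 2.94730;  u + w = √(2b)·v, so √(2b) = 2.94730/0.387 = 7.61576.
b = (√(2b))²/2 = 57.99984/2 = 28.99992.
(Check via u − w = 2F/√(2b): u − w = 8.27756, 2F/√(2b) = 8.27757.)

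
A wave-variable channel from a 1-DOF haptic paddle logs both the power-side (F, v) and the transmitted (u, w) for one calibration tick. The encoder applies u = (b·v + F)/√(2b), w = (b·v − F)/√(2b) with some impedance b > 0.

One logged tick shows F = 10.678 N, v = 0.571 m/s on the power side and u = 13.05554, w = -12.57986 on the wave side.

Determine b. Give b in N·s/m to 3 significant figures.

b = 0.347 N·s/m

u + w = 0.47568;  u + w = √(2b)·v, so √(2b) = 0.47568/0.571 = 0.83306.
b = (√(2b))²/2 = 0.69400/2 = 0.34700.
(Check via u − w = 2F/√(2b): u − w = 25.63540, 2F/√(2b) = 25.63546.)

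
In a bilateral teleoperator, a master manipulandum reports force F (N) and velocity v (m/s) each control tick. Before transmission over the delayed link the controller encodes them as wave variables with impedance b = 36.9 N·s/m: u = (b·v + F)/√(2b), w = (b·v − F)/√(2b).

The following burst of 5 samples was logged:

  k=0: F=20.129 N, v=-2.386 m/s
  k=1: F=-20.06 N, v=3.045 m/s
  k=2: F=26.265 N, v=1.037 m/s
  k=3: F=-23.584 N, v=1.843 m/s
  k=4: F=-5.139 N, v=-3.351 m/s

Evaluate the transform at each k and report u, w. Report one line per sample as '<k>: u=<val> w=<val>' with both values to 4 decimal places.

k=0: b·v=36.9×(-2.386)=-88.0434; √(2b)=8.5907; u=(-88.0434+20.129)/8.5907=-7.9056, w=(-88.0434−20.129)/8.5907=-12.5918
k=1: b·v=36.9×3.045=112.3605; √(2b)=8.5907; u=(112.3605+(-20.06))/8.5907=10.7442, w=(112.3605−(-20.06))/8.5907=15.4144
k=2: b·v=36.9×1.037=38.2653; √(2b)=8.5907; u=(38.2653+26.265)/8.5907=7.5117, w=(38.2653−26.265)/8.5907=1.3969
k=3: b·v=36.9×1.843=68.0067; √(2b)=8.5907; u=(68.0067+(-23.584))/8.5907=5.1710, w=(68.0067−(-23.584))/8.5907=10.6616
k=4: b·v=36.9×(-3.351)=-123.6519; √(2b)=8.5907; u=(-123.6519+(-5.139))/8.5907=-14.9919, w=(-123.6519−(-5.139))/8.5907=-13.7955

0: u=-7.9056 w=-12.5918
1: u=10.7442 w=15.4144
2: u=7.5117 w=1.3969
3: u=5.1710 w=10.6616
4: u=-14.9919 w=-13.7955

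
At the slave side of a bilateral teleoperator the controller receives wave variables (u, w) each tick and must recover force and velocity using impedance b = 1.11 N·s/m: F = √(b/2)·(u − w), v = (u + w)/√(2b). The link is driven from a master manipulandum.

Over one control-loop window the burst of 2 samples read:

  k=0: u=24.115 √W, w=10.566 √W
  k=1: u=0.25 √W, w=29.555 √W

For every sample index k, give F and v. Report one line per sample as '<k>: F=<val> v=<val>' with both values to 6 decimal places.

0: F=10.093778 v=23.276363
1: F=-21.831733 v=20.003806

k=0: u−w=13.549000, u+w=34.681000; √(b/2)=0.744983, √(2b)=1.489966; F=0.744983×13.549=10.093778, v=34.681000/1.489966=23.276363
k=1: u−w=-29.305000, u+w=29.805000; √(b/2)=0.744983, √(2b)=1.489966; F=0.744983×(-29.305)=-21.831733, v=29.805000/1.489966=20.003806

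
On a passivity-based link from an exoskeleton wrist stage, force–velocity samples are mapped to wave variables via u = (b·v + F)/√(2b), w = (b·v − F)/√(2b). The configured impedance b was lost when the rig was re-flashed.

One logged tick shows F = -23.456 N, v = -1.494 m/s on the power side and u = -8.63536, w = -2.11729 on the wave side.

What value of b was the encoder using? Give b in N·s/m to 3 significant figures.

b = 25.9 N·s/m

u + w = -10.75265;  u + w = √(2b)·v, so √(2b) = -10.75265/(-1.494) = 7.19722.
b = (√(2b))²/2 = 51.80001/2 = 25.90000.
(Check via u − w = 2F/√(2b): u − w = -6.51807, 2F/√(2b) = -6.51807.)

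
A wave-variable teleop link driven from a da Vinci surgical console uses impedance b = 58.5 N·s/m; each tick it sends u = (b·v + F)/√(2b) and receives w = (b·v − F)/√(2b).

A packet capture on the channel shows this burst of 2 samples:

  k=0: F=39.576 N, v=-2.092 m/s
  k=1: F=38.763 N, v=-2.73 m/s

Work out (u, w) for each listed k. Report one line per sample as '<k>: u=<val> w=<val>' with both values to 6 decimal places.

k=0: b·v=58.5×(-2.092)=-122.382000; √(2b)=10.816654; u=(-122.382000+39.576)/10.816654=-7.655417, w=(-122.382000−39.576)/10.816654=-14.973022
k=1: b·v=58.5×(-2.73)=-159.705000; √(2b)=10.816654; u=(-159.705000+38.763)/10.816654=-11.181092, w=(-159.705000−38.763)/10.816654=-18.348373

0: u=-7.655417 w=-14.973022
1: u=-11.181092 w=-18.348373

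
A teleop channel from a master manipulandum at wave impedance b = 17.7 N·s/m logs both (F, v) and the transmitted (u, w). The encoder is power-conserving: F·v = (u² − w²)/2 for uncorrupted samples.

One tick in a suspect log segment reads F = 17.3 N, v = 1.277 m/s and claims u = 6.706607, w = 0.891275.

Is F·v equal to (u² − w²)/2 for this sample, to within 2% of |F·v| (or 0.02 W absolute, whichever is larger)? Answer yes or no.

yes

F·v = 17.3×1.277 = 22.092100 W.
(u² − w²)/2 = (44.978577 − 0.794371)/2 = 22.092103 W.
|Δ| = 0.000003;  2% of max(1, |F·v|) = 0.441842.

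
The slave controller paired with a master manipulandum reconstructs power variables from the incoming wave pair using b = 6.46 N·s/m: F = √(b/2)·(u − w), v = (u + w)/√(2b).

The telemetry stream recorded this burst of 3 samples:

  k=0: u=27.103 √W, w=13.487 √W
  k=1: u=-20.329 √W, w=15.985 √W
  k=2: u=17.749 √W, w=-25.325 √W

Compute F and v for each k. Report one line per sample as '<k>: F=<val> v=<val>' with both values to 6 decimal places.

0: F=24.470949 v=11.292440
1: F=-65.264250 v=-1.208533
2: F=77.413458 v=-2.107700

k=0: u−w=13.616000, u+w=40.590000; √(b/2)=1.797220, √(2b)=3.594440; F=1.797220×13.616=24.470949, v=40.590000/3.594440=11.292440
k=1: u−w=-36.314000, u+w=-4.344000; √(b/2)=1.797220, √(2b)=3.594440; F=1.797220×(-36.314)=-65.264250, v=-4.344000/3.594440=-1.208533
k=2: u−w=43.074000, u+w=-7.576000; √(b/2)=1.797220, √(2b)=3.594440; F=1.797220×43.074=77.413458, v=-7.576000/3.594440=-2.107700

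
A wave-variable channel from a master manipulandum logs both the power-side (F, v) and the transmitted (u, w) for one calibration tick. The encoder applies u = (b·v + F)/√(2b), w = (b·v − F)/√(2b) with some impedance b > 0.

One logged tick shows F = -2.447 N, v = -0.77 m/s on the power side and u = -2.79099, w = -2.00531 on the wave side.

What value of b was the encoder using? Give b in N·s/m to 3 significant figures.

u + w = -4.7963;  u + w = √(2b)·v, so √(2b) = -4.7963/(-0.77) = 6.2290.
b = (√(2b))²/2 = 38.8000/2 = 19.4000.
(Check via u − w = 2F/√(2b): u − w = -0.7857, 2F/√(2b) = -0.7857.)

b = 19.4 N·s/m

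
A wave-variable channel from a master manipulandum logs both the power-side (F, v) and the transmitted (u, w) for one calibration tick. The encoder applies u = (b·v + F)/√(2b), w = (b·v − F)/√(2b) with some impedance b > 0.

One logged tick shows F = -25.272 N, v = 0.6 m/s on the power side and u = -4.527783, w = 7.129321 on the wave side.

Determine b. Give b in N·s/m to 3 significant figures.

b = 9.4 N·s/m

u + w = 2.601538;  u + w = √(2b)·v, so √(2b) = 2.601538/0.6 = 4.335897.
b = (√(2b))²/2 = 18.800000/2 = 9.400000.
(Check via u − w = 2F/√(2b): u − w = -11.657104, 2F/√(2b) = -11.657104.)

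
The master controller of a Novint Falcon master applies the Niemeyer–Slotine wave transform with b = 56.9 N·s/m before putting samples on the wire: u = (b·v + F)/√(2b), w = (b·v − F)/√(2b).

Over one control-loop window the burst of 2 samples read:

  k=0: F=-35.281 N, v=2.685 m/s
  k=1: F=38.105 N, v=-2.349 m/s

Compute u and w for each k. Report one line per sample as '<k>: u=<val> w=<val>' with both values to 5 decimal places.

k=0: b·v=56.9×2.685=152.77650; √(2b)=10.66771; u=(152.77650+(-35.281))/10.66771=11.01413, w=(152.77650−(-35.281))/10.66771=17.62867
k=1: b·v=56.9×(-2.349)=-133.65810; √(2b)=10.66771; u=(-133.65810+38.105)/10.66771=-8.95723, w=(-133.65810−38.105)/10.66771=-16.10122

0: u=11.01413 w=17.62867
1: u=-8.95723 w=-16.10122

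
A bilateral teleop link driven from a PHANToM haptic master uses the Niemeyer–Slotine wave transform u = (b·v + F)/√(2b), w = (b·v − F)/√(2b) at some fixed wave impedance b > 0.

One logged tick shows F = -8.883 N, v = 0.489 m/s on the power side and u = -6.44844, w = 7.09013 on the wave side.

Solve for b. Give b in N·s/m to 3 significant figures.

b = 0.861 N·s/m

u + w = 0.64169;  u + w = √(2b)·v, so √(2b) = 0.64169/0.489 = 1.31225.
b = (√(2b))²/2 = 1.72200/2 = 0.86100.
(Check via u − w = 2F/√(2b): u − w = -13.53857, 2F/√(2b) = -13.53858.)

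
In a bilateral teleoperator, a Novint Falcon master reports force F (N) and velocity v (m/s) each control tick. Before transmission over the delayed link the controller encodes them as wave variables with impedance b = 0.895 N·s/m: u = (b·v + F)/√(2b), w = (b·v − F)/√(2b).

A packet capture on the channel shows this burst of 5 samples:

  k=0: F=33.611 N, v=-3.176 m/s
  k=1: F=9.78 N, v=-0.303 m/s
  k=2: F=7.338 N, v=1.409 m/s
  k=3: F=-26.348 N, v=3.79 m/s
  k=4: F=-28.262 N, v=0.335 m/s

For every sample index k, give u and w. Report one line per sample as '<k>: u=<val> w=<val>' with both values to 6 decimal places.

0: u=22.997442 w=-27.246640
1: u=7.107222 w=-7.512608
2: u=6.427235 w=-4.542122
3: u=-17.158083 w=22.228757
4: u=-20.899911 w=21.348110

k=0: b·v=0.895×(-3.176)=-2.842520; √(2b)=1.337909; u=(-2.842520+33.611)/1.337909=22.997442, w=(-2.842520−33.611)/1.337909=-27.246640
k=1: b·v=0.895×(-0.303)=-0.271185; √(2b)=1.337909; u=(-0.271185+9.78)/1.337909=7.107222, w=(-0.271185−9.78)/1.337909=-7.512608
k=2: b·v=0.895×1.409=1.261055; √(2b)=1.337909; u=(1.261055+7.338)/1.337909=6.427235, w=(1.261055−7.338)/1.337909=-4.542122
k=3: b·v=0.895×3.79=3.392050; √(2b)=1.337909; u=(3.392050+(-26.348))/1.337909=-17.158083, w=(3.392050−(-26.348))/1.337909=22.228757
k=4: b·v=0.895×0.335=0.299825; √(2b)=1.337909; u=(0.299825+(-28.262))/1.337909=-20.899911, w=(0.299825−(-28.262))/1.337909=21.348110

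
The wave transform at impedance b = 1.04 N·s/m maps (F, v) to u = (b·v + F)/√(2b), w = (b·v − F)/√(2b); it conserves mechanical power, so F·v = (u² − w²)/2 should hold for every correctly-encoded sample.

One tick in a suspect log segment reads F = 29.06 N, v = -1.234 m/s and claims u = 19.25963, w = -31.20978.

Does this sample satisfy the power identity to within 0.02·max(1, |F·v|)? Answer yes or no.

no

F·v = 29.06×(-1.234) = -35.86004 W.
(u² − w²)/2 = (370.93335 − 974.05037)/2 = -301.55851 W.
|Δ| = 265.69847;  2% of max(1, |F·v|) = 0.71720.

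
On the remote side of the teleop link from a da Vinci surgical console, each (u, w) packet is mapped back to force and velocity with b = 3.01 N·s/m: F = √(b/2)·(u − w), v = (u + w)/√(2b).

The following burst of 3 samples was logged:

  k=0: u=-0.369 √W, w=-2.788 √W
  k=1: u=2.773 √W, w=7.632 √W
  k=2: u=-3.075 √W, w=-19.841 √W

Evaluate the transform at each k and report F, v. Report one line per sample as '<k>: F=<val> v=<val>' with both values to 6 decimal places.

k=0: u−w=2.419000, u+w=-3.157000; √(b/2)=1.226784, √(2b)=2.453569; F=1.226784×2.419=2.967591, v=-3.157000/2.453569=-1.286697
k=1: u−w=-4.859000, u+w=10.405000; √(b/2)=1.226784, √(2b)=2.453569; F=1.226784×(-4.859)=-5.960945, v=10.405000/2.453569=4.240761
k=2: u−w=16.766000, u+w=-22.916000; √(b/2)=1.226784, √(2b)=2.453569; F=1.226784×16.766=20.568267, v=-22.916000/2.453569=-9.339864

0: F=2.967591 v=-1.286697
1: F=-5.960945 v=4.240761
2: F=20.568267 v=-9.339864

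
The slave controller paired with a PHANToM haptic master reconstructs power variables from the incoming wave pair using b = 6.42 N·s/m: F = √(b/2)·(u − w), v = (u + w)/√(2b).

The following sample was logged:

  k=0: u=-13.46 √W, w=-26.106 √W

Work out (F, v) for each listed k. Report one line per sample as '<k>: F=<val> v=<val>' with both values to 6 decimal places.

k=0: u−w=12.646000, u+w=-39.566000; √(b/2)=1.791647, √(2b)=3.583295; F=1.791647×12.646=22.657172, v=-39.566000/3.583295=-11.041794

0: F=22.657172 v=-11.041794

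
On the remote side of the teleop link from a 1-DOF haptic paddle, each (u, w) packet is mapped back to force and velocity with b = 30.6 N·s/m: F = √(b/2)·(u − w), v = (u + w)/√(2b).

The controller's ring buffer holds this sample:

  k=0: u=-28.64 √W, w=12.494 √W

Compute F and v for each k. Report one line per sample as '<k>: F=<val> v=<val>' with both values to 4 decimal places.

0: F=-160.8965 v=-2.0639

k=0: u−w=-41.1340, u+w=-16.1460; √(b/2)=3.9115, √(2b)=7.8230; F=3.9115×(-41.134)=-160.8965, v=-16.1460/7.8230=-2.0639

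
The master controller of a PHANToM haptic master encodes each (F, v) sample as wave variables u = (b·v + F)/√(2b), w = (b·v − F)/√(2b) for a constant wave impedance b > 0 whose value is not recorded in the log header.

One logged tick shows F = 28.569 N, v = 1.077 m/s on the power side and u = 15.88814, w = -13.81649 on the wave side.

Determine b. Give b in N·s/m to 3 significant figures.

b = 1.85 N·s/m

u + w = 2.07165;  u + w = √(2b)·v, so √(2b) = 2.07165/1.077 = 1.92354.
b = (√(2b))²/2 = 3.70000/2 = 1.85000.
(Check via u − w = 2F/√(2b): u − w = 29.70463, 2F/√(2b) = 29.70464.)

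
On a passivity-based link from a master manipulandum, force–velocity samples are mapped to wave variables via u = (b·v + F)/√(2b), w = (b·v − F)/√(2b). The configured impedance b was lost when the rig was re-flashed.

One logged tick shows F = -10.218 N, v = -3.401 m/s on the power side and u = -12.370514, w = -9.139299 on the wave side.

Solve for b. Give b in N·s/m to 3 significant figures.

b = 20 N·s/m

u + w = -21.509813;  u + w = √(2b)·v, so √(2b) = -21.509813/(-3.401) = 6.324555.
b = (√(2b))²/2 = 40.000001/2 = 20.000001.
(Check via u − w = 2F/√(2b): u − w = -3.231215, 2F/√(2b) = -3.231215.)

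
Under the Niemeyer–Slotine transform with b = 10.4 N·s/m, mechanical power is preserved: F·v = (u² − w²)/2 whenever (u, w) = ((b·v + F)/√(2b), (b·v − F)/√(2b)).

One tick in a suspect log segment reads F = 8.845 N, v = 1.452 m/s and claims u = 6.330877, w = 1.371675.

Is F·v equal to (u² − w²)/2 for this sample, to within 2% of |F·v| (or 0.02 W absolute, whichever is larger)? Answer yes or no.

F·v = 8.845×1.452 = 12.842940 W.
(u² − w²)/2 = (40.080004 − 1.881492)/2 = 19.099256 W.
|Δ| = 6.256316;  2% of max(1, |F·v|) = 0.256859.

no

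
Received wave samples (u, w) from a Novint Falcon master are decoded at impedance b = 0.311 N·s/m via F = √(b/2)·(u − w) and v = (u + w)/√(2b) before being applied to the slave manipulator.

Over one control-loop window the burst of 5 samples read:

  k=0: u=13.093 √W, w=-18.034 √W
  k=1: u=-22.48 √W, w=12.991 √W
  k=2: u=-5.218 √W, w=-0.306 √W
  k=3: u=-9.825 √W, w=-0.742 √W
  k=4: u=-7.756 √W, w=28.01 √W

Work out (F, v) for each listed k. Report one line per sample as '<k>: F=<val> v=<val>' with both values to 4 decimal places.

k=0: u−w=31.1270, u+w=-4.9410; √(b/2)=0.3943, √(2b)=0.7887; F=0.3943×31.127=12.2745, v=-4.9410/0.7887=-6.2650
k=1: u−w=-35.4710, u+w=-9.4890; √(b/2)=0.3943, √(2b)=0.7887; F=0.3943×(-35.471)=-13.9875, v=-9.4890/0.7887=-12.0317
k=2: u−w=-4.9120, u+w=-5.5240; √(b/2)=0.3943, √(2b)=0.7887; F=0.3943×(-4.912)=-1.9370, v=-5.5240/0.7887=-7.0042
k=3: u−w=-9.0830, u+w=-10.5670; √(b/2)=0.3943, √(2b)=0.7887; F=0.3943×(-9.083)=-3.5817, v=-10.5670/0.7887=-13.3985
k=4: u−w=-35.7660, u+w=20.2540; √(b/2)=0.3943, √(2b)=0.7887; F=0.3943×(-35.766)=-14.1038, v=20.2540/0.7887=25.6812

0: F=12.2745 v=-6.2650
1: F=-13.9875 v=-12.0317
2: F=-1.9370 v=-7.0042
3: F=-3.5817 v=-13.3985
4: F=-14.1038 v=25.6812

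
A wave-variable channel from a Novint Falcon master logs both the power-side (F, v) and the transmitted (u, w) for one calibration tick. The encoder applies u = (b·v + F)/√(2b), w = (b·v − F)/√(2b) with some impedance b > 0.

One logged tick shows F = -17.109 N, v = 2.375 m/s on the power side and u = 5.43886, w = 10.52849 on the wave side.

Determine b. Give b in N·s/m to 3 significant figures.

u + w = 15.9673;  u + w = √(2b)·v, so √(2b) = 15.9673/2.375 = 6.7231.
b = (√(2b))²/2 = 45.2000/2 = 22.6000.
(Check via u − w = 2F/√(2b): u − w = -5.0896, 2F/√(2b) = -5.0896.)

b = 22.6 N·s/m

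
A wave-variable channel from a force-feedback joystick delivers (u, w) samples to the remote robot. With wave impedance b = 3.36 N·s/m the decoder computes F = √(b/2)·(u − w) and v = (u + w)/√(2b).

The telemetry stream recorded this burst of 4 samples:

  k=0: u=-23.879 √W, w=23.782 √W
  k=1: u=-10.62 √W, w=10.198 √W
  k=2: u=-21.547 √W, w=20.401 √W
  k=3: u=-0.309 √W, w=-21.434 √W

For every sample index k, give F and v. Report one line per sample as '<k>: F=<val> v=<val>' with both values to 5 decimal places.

k=0: u−w=-47.66100, u+w=-0.09700; √(b/2)=1.29615, √(2b)=2.59230; F=1.29615×(-47.661)=-61.77572, v=-0.09700/2.59230=-0.03742
k=1: u−w=-20.81800, u+w=-0.42200; √(b/2)=1.29615, √(2b)=2.59230; F=1.29615×(-20.818)=-26.98321, v=-0.42200/2.59230=-0.16279
k=2: u−w=-41.94800, u+w=-1.14600; √(b/2)=1.29615, √(2b)=2.59230; F=1.29615×(-41.948)=-54.37082, v=-1.14600/2.59230=-0.44208
k=3: u−w=21.12500, u+w=-21.74300; √(b/2)=1.29615, √(2b)=2.59230; F=1.29615×21.125=27.38113, v=-21.74300/2.59230=-8.38754

0: F=-61.77572 v=-0.03742
1: F=-26.98321 v=-0.16279
2: F=-54.37082 v=-0.44208
3: F=27.38113 v=-8.38754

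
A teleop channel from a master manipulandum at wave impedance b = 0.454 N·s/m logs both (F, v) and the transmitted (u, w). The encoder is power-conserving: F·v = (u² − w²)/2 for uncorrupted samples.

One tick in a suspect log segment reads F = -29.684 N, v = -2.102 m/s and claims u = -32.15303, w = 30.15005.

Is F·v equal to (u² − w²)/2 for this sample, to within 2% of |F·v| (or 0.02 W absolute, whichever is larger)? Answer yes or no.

F·v = (-29.684)×(-2.102) = 62.39577 W.
(u² − w²)/2 = (1033.81734 − 909.02552)/2 = 62.39591 W.
|Δ| = 0.00014;  2% of max(1, |F·v|) = 1.24792.

yes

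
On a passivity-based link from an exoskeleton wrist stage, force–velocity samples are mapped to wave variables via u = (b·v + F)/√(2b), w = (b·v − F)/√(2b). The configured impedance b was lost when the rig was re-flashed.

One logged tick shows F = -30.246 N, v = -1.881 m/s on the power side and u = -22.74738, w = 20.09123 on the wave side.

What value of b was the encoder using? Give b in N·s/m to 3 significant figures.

u + w = -2.6562;  u + w = √(2b)·v, so √(2b) = -2.6562/(-1.881) = 1.4121.
b = (√(2b))²/2 = 1.9940/2 = 0.9970.
(Check via u − w = 2F/√(2b): u − w = -42.8386, 2F/√(2b) = -42.8385.)

b = 0.997 N·s/m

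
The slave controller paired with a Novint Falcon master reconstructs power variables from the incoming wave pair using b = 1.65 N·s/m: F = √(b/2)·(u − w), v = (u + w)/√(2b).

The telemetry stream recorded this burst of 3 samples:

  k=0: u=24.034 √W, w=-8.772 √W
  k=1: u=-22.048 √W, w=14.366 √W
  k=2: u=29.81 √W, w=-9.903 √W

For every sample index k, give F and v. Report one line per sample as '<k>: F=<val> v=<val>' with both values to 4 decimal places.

0: F=29.7975 v=8.4015
1: F=-33.0747 v=-4.2288
2: F=36.0711 v=10.9584

k=0: u−w=32.8060, u+w=15.2620; √(b/2)=0.9083, √(2b)=1.8166; F=0.9083×32.806=29.7975, v=15.2620/1.8166=8.4015
k=1: u−w=-36.4140, u+w=-7.6820; √(b/2)=0.9083, √(2b)=1.8166; F=0.9083×(-36.414)=-33.0747, v=-7.6820/1.8166=-4.2288
k=2: u−w=39.7130, u+w=19.9070; √(b/2)=0.9083, √(2b)=1.8166; F=0.9083×39.713=36.0711, v=19.9070/1.8166=10.9584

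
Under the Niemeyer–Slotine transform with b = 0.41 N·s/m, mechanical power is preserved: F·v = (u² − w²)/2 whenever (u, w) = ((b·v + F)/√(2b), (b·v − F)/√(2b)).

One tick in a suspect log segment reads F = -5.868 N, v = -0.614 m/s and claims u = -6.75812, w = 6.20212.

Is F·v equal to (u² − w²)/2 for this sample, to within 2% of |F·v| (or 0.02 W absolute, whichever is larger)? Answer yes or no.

F·v = (-5.868)×(-0.614) = 3.60295 W.
(u² − w²)/2 = (45.67219 − 38.46629)/2 = 3.60295 W.
|Δ| = 0.00001;  2% of max(1, |F·v|) = 0.07206.

yes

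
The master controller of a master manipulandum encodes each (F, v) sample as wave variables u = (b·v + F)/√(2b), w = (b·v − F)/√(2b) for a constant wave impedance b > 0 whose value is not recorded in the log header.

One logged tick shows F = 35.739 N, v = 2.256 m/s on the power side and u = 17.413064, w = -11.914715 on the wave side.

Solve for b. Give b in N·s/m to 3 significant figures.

b = 2.97 N·s/m

u + w = 5.498349;  u + w = √(2b)·v, so √(2b) = 5.498349/2.256 = 2.437211.
b = (√(2b))²/2 = 5.940000/2 = 2.970000.
(Check via u − w = 2F/√(2b): u − w = 29.327779, 2F/√(2b) = 29.327780.)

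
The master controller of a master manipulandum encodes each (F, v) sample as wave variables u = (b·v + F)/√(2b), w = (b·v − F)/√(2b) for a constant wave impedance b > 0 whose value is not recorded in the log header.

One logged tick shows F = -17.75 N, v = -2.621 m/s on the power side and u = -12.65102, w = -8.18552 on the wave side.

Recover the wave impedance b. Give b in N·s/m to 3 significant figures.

u + w = -20.83654;  u + w = √(2b)·v, so √(2b) = -20.83654/(-2.621) = 7.94984.
b = (√(2b))²/2 = 63.20001/2 = 31.60001.
(Check via u − w = 2F/√(2b): u − w = -4.46550, 2F/√(2b) = -4.46550.)

b = 31.6 N·s/m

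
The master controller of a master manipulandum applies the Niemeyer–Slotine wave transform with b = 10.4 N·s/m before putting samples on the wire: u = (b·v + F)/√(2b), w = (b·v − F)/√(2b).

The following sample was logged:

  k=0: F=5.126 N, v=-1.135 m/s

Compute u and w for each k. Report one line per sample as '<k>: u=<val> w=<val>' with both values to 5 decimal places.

0: u=-1.46425 w=-3.71215

k=0: b·v=10.4×(-1.135)=-11.80400; √(2b)=4.56070; u=(-11.80400+5.126)/4.56070=-1.46425, w=(-11.80400−5.126)/4.56070=-3.71215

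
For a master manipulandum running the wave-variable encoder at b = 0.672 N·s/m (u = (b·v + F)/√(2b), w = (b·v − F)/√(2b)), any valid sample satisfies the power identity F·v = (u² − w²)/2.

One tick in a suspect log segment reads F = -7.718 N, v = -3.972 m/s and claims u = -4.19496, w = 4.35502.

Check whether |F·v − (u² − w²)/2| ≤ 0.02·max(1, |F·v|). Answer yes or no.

F·v = (-7.718)×(-3.972) = 30.6559 W.
(u² − w²)/2 = (17.5977 − 18.9662)/2 = -0.6843 W.
|Δ| = 31.3402;  2% of max(1, |F·v|) = 0.6131.

no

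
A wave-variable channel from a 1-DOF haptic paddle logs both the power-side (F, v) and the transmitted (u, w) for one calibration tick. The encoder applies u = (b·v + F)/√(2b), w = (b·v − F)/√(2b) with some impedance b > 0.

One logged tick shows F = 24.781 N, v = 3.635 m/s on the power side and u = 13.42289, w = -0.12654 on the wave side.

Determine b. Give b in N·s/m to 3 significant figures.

b = 6.69 N·s/m

u + w = 13.29635;  u + w = √(2b)·v, so √(2b) = 13.29635/3.635 = 3.65787.
b = (√(2b))²/2 = 13.38000/2 = 6.69000.
(Check via u − w = 2F/√(2b): u − w = 13.54943, 2F/√(2b) = 13.54942.)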